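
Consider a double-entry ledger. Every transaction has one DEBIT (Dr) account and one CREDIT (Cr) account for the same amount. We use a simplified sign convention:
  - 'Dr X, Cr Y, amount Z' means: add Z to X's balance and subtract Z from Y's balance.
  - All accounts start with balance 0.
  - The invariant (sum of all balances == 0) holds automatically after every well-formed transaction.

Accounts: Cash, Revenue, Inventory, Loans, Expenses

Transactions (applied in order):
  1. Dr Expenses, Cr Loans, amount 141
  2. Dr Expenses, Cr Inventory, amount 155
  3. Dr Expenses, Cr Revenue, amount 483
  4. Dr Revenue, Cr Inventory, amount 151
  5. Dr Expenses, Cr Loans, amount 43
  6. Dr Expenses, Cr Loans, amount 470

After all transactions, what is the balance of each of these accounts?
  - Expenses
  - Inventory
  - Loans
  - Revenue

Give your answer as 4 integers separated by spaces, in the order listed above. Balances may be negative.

Answer: 1292 -306 -654 -332

Derivation:
After txn 1 (Dr Expenses, Cr Loans, amount 141): Expenses=141 Loans=-141
After txn 2 (Dr Expenses, Cr Inventory, amount 155): Expenses=296 Inventory=-155 Loans=-141
After txn 3 (Dr Expenses, Cr Revenue, amount 483): Expenses=779 Inventory=-155 Loans=-141 Revenue=-483
After txn 4 (Dr Revenue, Cr Inventory, amount 151): Expenses=779 Inventory=-306 Loans=-141 Revenue=-332
After txn 5 (Dr Expenses, Cr Loans, amount 43): Expenses=822 Inventory=-306 Loans=-184 Revenue=-332
After txn 6 (Dr Expenses, Cr Loans, amount 470): Expenses=1292 Inventory=-306 Loans=-654 Revenue=-332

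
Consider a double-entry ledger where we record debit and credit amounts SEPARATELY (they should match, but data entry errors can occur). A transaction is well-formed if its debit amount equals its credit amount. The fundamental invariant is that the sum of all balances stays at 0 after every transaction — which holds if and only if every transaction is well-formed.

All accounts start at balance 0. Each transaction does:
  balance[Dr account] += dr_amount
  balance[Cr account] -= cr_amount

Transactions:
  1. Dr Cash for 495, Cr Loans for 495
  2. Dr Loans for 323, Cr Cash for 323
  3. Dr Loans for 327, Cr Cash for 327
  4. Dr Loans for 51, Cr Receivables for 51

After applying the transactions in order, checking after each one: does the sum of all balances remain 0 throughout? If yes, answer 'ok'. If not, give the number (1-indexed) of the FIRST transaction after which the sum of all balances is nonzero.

After txn 1: dr=495 cr=495 sum_balances=0
After txn 2: dr=323 cr=323 sum_balances=0
After txn 3: dr=327 cr=327 sum_balances=0
After txn 4: dr=51 cr=51 sum_balances=0

Answer: ok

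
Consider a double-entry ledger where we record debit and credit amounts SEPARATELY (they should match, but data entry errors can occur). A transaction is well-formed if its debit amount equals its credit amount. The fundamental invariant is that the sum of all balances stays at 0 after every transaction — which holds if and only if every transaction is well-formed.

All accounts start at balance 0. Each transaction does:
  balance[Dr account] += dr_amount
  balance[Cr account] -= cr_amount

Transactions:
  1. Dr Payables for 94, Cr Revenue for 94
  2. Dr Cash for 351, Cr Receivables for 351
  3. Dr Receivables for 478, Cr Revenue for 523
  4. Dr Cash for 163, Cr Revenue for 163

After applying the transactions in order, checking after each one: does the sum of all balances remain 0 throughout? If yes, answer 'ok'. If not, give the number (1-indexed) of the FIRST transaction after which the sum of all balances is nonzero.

After txn 1: dr=94 cr=94 sum_balances=0
After txn 2: dr=351 cr=351 sum_balances=0
After txn 3: dr=478 cr=523 sum_balances=-45
After txn 4: dr=163 cr=163 sum_balances=-45

Answer: 3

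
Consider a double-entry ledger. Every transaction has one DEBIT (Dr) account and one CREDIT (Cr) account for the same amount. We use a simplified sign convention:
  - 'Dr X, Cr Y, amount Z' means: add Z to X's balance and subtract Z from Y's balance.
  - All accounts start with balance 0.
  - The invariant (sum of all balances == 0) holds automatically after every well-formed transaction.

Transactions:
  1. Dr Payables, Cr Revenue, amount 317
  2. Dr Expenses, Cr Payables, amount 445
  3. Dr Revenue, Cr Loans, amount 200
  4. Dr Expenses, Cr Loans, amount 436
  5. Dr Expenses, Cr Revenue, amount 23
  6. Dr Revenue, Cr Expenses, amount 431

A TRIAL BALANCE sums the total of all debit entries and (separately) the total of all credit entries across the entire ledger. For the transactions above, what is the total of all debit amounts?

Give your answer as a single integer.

Answer: 1852

Derivation:
Txn 1: debit+=317
Txn 2: debit+=445
Txn 3: debit+=200
Txn 4: debit+=436
Txn 5: debit+=23
Txn 6: debit+=431
Total debits = 1852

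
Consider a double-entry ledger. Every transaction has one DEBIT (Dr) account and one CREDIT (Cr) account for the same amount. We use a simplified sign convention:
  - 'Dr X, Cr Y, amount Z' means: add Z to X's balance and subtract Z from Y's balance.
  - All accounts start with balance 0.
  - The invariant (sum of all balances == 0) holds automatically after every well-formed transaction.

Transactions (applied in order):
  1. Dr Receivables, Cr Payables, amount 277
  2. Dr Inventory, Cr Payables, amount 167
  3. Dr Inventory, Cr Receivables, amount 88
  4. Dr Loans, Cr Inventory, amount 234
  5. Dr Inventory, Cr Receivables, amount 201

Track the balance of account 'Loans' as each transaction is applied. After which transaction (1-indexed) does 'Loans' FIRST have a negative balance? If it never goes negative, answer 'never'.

Answer: never

Derivation:
After txn 1: Loans=0
After txn 2: Loans=0
After txn 3: Loans=0
After txn 4: Loans=234
After txn 5: Loans=234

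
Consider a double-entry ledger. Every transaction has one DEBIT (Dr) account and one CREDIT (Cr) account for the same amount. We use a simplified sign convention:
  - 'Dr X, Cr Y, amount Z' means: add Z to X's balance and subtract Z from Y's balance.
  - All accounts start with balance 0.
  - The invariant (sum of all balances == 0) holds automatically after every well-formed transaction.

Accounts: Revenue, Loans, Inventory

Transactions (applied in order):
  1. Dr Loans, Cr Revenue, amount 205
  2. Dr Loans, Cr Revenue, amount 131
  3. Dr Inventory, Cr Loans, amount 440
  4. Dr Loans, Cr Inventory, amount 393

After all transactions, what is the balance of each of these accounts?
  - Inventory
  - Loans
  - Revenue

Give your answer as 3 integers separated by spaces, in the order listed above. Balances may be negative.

After txn 1 (Dr Loans, Cr Revenue, amount 205): Loans=205 Revenue=-205
After txn 2 (Dr Loans, Cr Revenue, amount 131): Loans=336 Revenue=-336
After txn 3 (Dr Inventory, Cr Loans, amount 440): Inventory=440 Loans=-104 Revenue=-336
After txn 4 (Dr Loans, Cr Inventory, amount 393): Inventory=47 Loans=289 Revenue=-336

Answer: 47 289 -336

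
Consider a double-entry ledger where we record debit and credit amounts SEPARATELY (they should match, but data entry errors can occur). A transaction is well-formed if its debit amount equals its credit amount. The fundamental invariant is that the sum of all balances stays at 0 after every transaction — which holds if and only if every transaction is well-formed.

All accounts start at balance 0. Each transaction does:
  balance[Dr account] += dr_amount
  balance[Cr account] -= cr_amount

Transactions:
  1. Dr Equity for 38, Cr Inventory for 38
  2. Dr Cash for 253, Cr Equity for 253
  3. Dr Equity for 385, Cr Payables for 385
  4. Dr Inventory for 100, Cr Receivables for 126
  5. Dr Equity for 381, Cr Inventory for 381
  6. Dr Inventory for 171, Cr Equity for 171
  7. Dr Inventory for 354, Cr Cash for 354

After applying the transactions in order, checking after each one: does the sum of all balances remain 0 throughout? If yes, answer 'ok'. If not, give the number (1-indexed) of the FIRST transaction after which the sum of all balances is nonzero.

After txn 1: dr=38 cr=38 sum_balances=0
After txn 2: dr=253 cr=253 sum_balances=0
After txn 3: dr=385 cr=385 sum_balances=0
After txn 4: dr=100 cr=126 sum_balances=-26
After txn 5: dr=381 cr=381 sum_balances=-26
After txn 6: dr=171 cr=171 sum_balances=-26
After txn 7: dr=354 cr=354 sum_balances=-26

Answer: 4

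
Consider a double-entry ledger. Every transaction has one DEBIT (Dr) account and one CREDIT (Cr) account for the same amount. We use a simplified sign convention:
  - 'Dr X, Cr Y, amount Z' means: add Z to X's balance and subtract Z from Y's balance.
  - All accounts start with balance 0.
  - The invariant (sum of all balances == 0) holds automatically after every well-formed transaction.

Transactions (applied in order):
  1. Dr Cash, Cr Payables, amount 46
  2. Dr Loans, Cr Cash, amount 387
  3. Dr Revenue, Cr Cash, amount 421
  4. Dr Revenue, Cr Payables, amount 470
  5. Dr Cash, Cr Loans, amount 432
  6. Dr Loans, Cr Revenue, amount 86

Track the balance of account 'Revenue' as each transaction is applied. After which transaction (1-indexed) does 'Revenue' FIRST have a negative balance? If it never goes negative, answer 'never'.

After txn 1: Revenue=0
After txn 2: Revenue=0
After txn 3: Revenue=421
After txn 4: Revenue=891
After txn 5: Revenue=891
After txn 6: Revenue=805

Answer: never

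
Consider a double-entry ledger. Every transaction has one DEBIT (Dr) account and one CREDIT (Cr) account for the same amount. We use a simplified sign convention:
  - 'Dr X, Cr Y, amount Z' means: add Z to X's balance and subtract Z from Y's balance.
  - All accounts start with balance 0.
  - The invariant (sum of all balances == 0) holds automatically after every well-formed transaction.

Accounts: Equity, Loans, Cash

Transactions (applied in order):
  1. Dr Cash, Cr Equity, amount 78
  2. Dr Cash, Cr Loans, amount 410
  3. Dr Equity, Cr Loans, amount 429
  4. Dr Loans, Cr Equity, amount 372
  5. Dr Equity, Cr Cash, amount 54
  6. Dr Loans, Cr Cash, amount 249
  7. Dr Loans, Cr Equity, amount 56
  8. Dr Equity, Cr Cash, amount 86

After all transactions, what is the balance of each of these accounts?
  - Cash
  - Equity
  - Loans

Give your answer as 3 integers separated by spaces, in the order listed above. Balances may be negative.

After txn 1 (Dr Cash, Cr Equity, amount 78): Cash=78 Equity=-78
After txn 2 (Dr Cash, Cr Loans, amount 410): Cash=488 Equity=-78 Loans=-410
After txn 3 (Dr Equity, Cr Loans, amount 429): Cash=488 Equity=351 Loans=-839
After txn 4 (Dr Loans, Cr Equity, amount 372): Cash=488 Equity=-21 Loans=-467
After txn 5 (Dr Equity, Cr Cash, amount 54): Cash=434 Equity=33 Loans=-467
After txn 6 (Dr Loans, Cr Cash, amount 249): Cash=185 Equity=33 Loans=-218
After txn 7 (Dr Loans, Cr Equity, amount 56): Cash=185 Equity=-23 Loans=-162
After txn 8 (Dr Equity, Cr Cash, amount 86): Cash=99 Equity=63 Loans=-162

Answer: 99 63 -162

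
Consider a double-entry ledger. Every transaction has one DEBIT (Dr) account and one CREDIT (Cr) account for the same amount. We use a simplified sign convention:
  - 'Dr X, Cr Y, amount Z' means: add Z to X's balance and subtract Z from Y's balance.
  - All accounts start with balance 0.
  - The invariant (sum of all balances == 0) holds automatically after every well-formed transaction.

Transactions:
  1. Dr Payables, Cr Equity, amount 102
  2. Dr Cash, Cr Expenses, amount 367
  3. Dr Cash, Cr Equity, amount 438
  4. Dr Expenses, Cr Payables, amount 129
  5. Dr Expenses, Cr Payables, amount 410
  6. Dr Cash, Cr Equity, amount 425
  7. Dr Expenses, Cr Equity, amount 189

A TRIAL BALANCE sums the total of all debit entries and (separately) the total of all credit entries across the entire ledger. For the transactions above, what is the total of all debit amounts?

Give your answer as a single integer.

Txn 1: debit+=102
Txn 2: debit+=367
Txn 3: debit+=438
Txn 4: debit+=129
Txn 5: debit+=410
Txn 6: debit+=425
Txn 7: debit+=189
Total debits = 2060

Answer: 2060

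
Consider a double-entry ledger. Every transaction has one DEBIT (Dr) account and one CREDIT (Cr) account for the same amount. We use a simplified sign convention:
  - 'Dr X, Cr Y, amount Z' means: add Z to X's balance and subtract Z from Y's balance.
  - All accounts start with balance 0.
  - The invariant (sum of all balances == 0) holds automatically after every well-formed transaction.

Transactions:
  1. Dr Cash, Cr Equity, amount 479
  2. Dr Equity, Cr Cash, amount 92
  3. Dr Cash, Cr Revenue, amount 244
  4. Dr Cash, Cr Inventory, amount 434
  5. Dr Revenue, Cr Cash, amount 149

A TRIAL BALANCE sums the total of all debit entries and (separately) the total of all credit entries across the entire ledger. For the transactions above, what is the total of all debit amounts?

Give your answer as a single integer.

Txn 1: debit+=479
Txn 2: debit+=92
Txn 3: debit+=244
Txn 4: debit+=434
Txn 5: debit+=149
Total debits = 1398

Answer: 1398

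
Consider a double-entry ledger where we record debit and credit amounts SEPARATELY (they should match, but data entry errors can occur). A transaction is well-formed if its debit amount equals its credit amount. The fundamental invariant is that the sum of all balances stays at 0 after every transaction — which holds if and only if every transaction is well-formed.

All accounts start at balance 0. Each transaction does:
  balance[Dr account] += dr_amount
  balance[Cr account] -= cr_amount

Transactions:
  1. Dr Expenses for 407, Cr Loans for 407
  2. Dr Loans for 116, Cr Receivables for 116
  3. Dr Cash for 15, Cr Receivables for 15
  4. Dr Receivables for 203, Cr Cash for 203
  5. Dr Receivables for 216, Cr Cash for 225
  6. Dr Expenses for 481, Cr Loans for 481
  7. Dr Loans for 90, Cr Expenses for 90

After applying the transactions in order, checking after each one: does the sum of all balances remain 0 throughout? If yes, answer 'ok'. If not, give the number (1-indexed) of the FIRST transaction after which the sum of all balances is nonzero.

Answer: 5

Derivation:
After txn 1: dr=407 cr=407 sum_balances=0
After txn 2: dr=116 cr=116 sum_balances=0
After txn 3: dr=15 cr=15 sum_balances=0
After txn 4: dr=203 cr=203 sum_balances=0
After txn 5: dr=216 cr=225 sum_balances=-9
After txn 6: dr=481 cr=481 sum_balances=-9
After txn 7: dr=90 cr=90 sum_balances=-9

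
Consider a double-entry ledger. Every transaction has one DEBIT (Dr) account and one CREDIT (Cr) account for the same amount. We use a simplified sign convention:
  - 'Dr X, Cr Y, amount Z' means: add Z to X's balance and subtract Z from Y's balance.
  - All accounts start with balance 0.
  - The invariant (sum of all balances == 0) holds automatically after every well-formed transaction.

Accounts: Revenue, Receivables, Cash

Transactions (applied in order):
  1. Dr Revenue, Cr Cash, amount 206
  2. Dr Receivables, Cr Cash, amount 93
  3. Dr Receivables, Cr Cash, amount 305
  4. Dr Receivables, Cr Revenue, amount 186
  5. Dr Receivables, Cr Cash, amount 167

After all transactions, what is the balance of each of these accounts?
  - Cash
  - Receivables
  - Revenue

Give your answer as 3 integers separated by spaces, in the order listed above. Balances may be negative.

Answer: -771 751 20

Derivation:
After txn 1 (Dr Revenue, Cr Cash, amount 206): Cash=-206 Revenue=206
After txn 2 (Dr Receivables, Cr Cash, amount 93): Cash=-299 Receivables=93 Revenue=206
After txn 3 (Dr Receivables, Cr Cash, amount 305): Cash=-604 Receivables=398 Revenue=206
After txn 4 (Dr Receivables, Cr Revenue, amount 186): Cash=-604 Receivables=584 Revenue=20
After txn 5 (Dr Receivables, Cr Cash, amount 167): Cash=-771 Receivables=751 Revenue=20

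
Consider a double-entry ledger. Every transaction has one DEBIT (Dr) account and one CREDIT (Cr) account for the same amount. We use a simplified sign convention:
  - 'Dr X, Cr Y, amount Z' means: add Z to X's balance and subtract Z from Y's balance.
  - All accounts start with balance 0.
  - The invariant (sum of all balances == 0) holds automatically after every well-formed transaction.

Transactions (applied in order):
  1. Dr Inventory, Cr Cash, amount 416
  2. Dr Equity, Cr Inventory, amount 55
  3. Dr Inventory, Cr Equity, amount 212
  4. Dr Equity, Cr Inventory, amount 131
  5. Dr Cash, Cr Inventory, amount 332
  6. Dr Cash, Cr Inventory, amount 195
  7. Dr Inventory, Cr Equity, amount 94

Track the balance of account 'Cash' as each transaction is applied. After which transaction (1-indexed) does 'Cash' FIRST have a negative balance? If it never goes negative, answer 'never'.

Answer: 1

Derivation:
After txn 1: Cash=-416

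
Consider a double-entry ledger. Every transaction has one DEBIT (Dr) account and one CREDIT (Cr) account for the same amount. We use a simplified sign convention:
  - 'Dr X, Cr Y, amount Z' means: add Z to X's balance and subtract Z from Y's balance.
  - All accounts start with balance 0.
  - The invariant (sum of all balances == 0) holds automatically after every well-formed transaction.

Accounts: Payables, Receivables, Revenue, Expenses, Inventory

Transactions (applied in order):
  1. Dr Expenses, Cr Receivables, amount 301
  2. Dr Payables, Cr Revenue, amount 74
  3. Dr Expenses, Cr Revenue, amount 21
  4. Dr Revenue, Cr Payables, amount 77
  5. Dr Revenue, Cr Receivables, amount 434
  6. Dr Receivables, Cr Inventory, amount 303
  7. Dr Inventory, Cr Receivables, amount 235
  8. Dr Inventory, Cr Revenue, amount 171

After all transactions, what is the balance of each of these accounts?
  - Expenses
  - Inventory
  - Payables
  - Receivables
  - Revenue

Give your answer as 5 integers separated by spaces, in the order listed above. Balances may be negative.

Answer: 322 103 -3 -667 245

Derivation:
After txn 1 (Dr Expenses, Cr Receivables, amount 301): Expenses=301 Receivables=-301
After txn 2 (Dr Payables, Cr Revenue, amount 74): Expenses=301 Payables=74 Receivables=-301 Revenue=-74
After txn 3 (Dr Expenses, Cr Revenue, amount 21): Expenses=322 Payables=74 Receivables=-301 Revenue=-95
After txn 4 (Dr Revenue, Cr Payables, amount 77): Expenses=322 Payables=-3 Receivables=-301 Revenue=-18
After txn 5 (Dr Revenue, Cr Receivables, amount 434): Expenses=322 Payables=-3 Receivables=-735 Revenue=416
After txn 6 (Dr Receivables, Cr Inventory, amount 303): Expenses=322 Inventory=-303 Payables=-3 Receivables=-432 Revenue=416
After txn 7 (Dr Inventory, Cr Receivables, amount 235): Expenses=322 Inventory=-68 Payables=-3 Receivables=-667 Revenue=416
After txn 8 (Dr Inventory, Cr Revenue, amount 171): Expenses=322 Inventory=103 Payables=-3 Receivables=-667 Revenue=245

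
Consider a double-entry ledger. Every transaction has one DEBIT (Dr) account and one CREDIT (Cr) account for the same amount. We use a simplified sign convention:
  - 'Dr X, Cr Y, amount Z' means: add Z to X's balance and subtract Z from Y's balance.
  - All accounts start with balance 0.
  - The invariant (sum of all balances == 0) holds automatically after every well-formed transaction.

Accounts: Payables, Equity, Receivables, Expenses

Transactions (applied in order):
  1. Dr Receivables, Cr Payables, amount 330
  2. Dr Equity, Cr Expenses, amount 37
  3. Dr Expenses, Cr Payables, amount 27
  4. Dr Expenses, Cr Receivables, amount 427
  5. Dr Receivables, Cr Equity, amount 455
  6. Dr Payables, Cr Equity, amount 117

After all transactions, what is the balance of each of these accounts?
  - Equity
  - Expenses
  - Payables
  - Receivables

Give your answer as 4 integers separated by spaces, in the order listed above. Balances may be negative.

Answer: -535 417 -240 358

Derivation:
After txn 1 (Dr Receivables, Cr Payables, amount 330): Payables=-330 Receivables=330
After txn 2 (Dr Equity, Cr Expenses, amount 37): Equity=37 Expenses=-37 Payables=-330 Receivables=330
After txn 3 (Dr Expenses, Cr Payables, amount 27): Equity=37 Expenses=-10 Payables=-357 Receivables=330
After txn 4 (Dr Expenses, Cr Receivables, amount 427): Equity=37 Expenses=417 Payables=-357 Receivables=-97
After txn 5 (Dr Receivables, Cr Equity, amount 455): Equity=-418 Expenses=417 Payables=-357 Receivables=358
After txn 6 (Dr Payables, Cr Equity, amount 117): Equity=-535 Expenses=417 Payables=-240 Receivables=358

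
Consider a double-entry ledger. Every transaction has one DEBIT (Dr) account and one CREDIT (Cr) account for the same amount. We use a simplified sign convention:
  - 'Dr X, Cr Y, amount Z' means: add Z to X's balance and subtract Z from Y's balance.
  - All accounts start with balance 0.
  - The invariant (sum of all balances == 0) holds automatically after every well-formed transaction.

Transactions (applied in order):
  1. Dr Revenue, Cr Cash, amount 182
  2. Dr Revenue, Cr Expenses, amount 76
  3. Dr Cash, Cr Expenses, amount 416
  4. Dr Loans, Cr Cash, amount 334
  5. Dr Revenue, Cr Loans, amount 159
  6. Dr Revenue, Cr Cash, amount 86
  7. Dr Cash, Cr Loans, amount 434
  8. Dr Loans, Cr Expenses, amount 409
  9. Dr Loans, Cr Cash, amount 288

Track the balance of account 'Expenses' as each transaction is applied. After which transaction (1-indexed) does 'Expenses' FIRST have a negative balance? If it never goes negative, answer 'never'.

After txn 1: Expenses=0
After txn 2: Expenses=-76

Answer: 2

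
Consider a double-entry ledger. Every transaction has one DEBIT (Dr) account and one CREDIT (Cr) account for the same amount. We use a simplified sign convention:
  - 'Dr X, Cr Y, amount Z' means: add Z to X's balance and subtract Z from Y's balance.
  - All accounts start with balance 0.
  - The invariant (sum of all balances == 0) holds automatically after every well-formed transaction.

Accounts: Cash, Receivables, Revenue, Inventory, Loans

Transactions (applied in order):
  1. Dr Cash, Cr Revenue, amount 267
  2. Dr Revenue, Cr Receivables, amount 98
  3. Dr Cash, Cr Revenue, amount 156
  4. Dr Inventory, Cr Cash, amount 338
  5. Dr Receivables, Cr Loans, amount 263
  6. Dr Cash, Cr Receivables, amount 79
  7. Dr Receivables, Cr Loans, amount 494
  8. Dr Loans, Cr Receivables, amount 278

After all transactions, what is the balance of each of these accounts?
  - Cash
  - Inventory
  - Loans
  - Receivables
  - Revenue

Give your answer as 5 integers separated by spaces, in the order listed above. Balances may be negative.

After txn 1 (Dr Cash, Cr Revenue, amount 267): Cash=267 Revenue=-267
After txn 2 (Dr Revenue, Cr Receivables, amount 98): Cash=267 Receivables=-98 Revenue=-169
After txn 3 (Dr Cash, Cr Revenue, amount 156): Cash=423 Receivables=-98 Revenue=-325
After txn 4 (Dr Inventory, Cr Cash, amount 338): Cash=85 Inventory=338 Receivables=-98 Revenue=-325
After txn 5 (Dr Receivables, Cr Loans, amount 263): Cash=85 Inventory=338 Loans=-263 Receivables=165 Revenue=-325
After txn 6 (Dr Cash, Cr Receivables, amount 79): Cash=164 Inventory=338 Loans=-263 Receivables=86 Revenue=-325
After txn 7 (Dr Receivables, Cr Loans, amount 494): Cash=164 Inventory=338 Loans=-757 Receivables=580 Revenue=-325
After txn 8 (Dr Loans, Cr Receivables, amount 278): Cash=164 Inventory=338 Loans=-479 Receivables=302 Revenue=-325

Answer: 164 338 -479 302 -325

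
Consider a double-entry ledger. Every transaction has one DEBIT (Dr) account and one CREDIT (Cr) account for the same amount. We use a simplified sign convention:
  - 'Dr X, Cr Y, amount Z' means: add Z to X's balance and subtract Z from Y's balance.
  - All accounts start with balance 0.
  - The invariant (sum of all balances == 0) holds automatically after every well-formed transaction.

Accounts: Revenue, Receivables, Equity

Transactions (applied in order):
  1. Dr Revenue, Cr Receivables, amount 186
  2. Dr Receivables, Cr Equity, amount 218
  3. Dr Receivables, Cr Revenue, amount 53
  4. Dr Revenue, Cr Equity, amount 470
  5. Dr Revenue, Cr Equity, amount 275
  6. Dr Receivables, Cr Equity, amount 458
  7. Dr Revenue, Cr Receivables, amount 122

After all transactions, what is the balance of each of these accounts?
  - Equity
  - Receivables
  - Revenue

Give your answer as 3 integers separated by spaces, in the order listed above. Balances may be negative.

After txn 1 (Dr Revenue, Cr Receivables, amount 186): Receivables=-186 Revenue=186
After txn 2 (Dr Receivables, Cr Equity, amount 218): Equity=-218 Receivables=32 Revenue=186
After txn 3 (Dr Receivables, Cr Revenue, amount 53): Equity=-218 Receivables=85 Revenue=133
After txn 4 (Dr Revenue, Cr Equity, amount 470): Equity=-688 Receivables=85 Revenue=603
After txn 5 (Dr Revenue, Cr Equity, amount 275): Equity=-963 Receivables=85 Revenue=878
After txn 6 (Dr Receivables, Cr Equity, amount 458): Equity=-1421 Receivables=543 Revenue=878
After txn 7 (Dr Revenue, Cr Receivables, amount 122): Equity=-1421 Receivables=421 Revenue=1000

Answer: -1421 421 1000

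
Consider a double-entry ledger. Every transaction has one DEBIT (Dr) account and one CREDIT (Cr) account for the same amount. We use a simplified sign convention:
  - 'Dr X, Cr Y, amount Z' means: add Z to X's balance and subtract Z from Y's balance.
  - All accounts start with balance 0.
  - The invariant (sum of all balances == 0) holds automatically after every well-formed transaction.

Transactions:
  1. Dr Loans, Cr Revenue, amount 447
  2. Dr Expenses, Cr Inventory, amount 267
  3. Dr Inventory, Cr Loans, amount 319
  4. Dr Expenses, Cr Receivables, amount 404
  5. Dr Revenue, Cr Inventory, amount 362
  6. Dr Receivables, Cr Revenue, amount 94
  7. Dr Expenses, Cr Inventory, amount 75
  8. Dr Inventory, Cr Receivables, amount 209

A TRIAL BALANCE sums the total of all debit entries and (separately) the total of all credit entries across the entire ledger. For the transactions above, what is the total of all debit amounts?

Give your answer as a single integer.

Answer: 2177

Derivation:
Txn 1: debit+=447
Txn 2: debit+=267
Txn 3: debit+=319
Txn 4: debit+=404
Txn 5: debit+=362
Txn 6: debit+=94
Txn 7: debit+=75
Txn 8: debit+=209
Total debits = 2177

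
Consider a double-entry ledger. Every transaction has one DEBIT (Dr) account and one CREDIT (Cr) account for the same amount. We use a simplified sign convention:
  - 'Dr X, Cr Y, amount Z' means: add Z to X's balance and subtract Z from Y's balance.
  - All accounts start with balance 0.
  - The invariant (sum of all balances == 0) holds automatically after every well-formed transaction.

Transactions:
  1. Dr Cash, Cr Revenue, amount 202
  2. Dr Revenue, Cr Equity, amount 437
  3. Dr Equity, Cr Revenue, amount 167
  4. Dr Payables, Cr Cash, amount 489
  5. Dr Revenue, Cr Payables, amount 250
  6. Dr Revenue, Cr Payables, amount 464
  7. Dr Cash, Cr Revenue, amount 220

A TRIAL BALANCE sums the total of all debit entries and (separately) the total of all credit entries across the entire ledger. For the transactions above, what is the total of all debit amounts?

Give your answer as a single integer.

Txn 1: debit+=202
Txn 2: debit+=437
Txn 3: debit+=167
Txn 4: debit+=489
Txn 5: debit+=250
Txn 6: debit+=464
Txn 7: debit+=220
Total debits = 2229

Answer: 2229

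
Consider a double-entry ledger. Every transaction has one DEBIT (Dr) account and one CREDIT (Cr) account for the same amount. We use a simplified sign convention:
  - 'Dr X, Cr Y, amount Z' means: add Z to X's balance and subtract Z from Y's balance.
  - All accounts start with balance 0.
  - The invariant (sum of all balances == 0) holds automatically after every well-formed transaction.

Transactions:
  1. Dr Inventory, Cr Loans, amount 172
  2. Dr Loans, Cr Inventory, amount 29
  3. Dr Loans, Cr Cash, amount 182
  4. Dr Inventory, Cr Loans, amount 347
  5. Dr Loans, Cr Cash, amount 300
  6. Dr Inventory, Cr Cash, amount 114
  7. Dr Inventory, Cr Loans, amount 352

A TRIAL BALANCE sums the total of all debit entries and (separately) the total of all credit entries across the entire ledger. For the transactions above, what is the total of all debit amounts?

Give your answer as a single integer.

Answer: 1496

Derivation:
Txn 1: debit+=172
Txn 2: debit+=29
Txn 3: debit+=182
Txn 4: debit+=347
Txn 5: debit+=300
Txn 6: debit+=114
Txn 7: debit+=352
Total debits = 1496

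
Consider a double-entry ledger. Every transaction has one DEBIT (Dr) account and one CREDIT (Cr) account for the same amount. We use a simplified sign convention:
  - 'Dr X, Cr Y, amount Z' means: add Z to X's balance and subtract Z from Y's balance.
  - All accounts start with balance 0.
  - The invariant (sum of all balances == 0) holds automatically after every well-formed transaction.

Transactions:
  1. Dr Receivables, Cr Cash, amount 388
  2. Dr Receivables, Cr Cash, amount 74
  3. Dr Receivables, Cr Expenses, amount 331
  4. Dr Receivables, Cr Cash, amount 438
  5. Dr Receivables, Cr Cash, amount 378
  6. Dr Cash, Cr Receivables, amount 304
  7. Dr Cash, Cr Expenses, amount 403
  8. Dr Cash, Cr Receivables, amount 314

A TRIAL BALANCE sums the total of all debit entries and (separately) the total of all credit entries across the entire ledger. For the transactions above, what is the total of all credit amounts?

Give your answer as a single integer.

Answer: 2630

Derivation:
Txn 1: credit+=388
Txn 2: credit+=74
Txn 3: credit+=331
Txn 4: credit+=438
Txn 5: credit+=378
Txn 6: credit+=304
Txn 7: credit+=403
Txn 8: credit+=314
Total credits = 2630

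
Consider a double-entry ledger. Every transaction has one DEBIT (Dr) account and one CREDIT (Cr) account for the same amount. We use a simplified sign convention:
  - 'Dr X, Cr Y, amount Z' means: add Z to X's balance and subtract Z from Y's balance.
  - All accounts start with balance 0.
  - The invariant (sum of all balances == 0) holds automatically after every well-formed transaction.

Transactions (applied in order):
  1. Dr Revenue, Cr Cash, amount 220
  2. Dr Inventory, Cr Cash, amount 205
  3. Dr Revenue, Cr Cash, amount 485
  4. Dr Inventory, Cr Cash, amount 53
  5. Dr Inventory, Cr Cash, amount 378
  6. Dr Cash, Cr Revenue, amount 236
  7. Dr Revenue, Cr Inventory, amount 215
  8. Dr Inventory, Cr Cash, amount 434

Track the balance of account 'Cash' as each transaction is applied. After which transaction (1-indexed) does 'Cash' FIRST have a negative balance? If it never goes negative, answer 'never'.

Answer: 1

Derivation:
After txn 1: Cash=-220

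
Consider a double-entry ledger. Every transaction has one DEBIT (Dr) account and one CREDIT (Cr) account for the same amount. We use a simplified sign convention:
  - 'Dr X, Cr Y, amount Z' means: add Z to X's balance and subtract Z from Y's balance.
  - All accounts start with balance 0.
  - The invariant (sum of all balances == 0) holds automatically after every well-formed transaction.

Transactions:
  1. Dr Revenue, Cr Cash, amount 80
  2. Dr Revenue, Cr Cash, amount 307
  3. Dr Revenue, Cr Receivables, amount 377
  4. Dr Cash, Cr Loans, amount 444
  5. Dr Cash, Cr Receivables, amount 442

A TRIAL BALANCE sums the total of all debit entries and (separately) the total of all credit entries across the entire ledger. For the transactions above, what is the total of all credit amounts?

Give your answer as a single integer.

Answer: 1650

Derivation:
Txn 1: credit+=80
Txn 2: credit+=307
Txn 3: credit+=377
Txn 4: credit+=444
Txn 5: credit+=442
Total credits = 1650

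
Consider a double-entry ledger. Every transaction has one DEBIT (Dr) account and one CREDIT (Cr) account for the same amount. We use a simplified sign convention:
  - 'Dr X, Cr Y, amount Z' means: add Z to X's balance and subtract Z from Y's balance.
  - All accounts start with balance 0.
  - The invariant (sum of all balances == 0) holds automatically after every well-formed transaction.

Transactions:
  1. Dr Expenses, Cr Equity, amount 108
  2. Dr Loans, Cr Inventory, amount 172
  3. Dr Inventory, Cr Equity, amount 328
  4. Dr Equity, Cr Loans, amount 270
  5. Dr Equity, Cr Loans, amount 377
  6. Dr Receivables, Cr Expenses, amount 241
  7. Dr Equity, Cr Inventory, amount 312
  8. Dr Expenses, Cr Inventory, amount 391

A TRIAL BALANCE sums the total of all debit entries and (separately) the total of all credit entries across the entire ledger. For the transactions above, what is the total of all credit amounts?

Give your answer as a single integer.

Answer: 2199

Derivation:
Txn 1: credit+=108
Txn 2: credit+=172
Txn 3: credit+=328
Txn 4: credit+=270
Txn 5: credit+=377
Txn 6: credit+=241
Txn 7: credit+=312
Txn 8: credit+=391
Total credits = 2199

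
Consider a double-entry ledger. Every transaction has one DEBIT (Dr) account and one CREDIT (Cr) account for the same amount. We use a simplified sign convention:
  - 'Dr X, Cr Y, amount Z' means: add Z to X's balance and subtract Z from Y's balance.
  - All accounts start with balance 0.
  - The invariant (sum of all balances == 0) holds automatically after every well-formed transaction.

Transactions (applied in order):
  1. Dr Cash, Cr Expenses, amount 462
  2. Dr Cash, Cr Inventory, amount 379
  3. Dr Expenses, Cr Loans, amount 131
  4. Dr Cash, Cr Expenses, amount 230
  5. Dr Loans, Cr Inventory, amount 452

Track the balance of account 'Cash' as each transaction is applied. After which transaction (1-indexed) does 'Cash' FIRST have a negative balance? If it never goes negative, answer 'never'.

After txn 1: Cash=462
After txn 2: Cash=841
After txn 3: Cash=841
After txn 4: Cash=1071
After txn 5: Cash=1071

Answer: never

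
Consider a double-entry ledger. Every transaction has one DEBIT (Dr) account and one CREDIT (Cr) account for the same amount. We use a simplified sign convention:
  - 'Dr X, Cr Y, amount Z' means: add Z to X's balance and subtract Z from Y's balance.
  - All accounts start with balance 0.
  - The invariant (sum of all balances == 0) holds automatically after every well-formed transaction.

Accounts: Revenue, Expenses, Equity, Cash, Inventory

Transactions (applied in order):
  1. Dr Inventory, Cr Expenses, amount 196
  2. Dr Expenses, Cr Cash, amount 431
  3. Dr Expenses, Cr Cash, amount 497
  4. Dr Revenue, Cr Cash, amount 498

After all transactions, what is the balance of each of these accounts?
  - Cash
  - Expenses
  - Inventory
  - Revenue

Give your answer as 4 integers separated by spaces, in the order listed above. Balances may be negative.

Answer: -1426 732 196 498

Derivation:
After txn 1 (Dr Inventory, Cr Expenses, amount 196): Expenses=-196 Inventory=196
After txn 2 (Dr Expenses, Cr Cash, amount 431): Cash=-431 Expenses=235 Inventory=196
After txn 3 (Dr Expenses, Cr Cash, amount 497): Cash=-928 Expenses=732 Inventory=196
After txn 4 (Dr Revenue, Cr Cash, amount 498): Cash=-1426 Expenses=732 Inventory=196 Revenue=498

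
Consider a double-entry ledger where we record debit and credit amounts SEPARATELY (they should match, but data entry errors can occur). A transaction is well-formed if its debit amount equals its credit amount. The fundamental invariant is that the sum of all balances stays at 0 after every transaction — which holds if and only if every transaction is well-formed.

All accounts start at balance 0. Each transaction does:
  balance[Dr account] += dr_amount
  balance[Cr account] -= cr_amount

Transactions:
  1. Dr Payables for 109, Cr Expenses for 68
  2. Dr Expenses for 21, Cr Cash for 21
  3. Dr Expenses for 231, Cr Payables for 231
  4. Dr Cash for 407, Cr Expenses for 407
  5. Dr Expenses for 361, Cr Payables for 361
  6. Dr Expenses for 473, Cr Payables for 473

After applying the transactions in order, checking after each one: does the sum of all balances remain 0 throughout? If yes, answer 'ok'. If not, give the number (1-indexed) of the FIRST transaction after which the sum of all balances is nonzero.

Answer: 1

Derivation:
After txn 1: dr=109 cr=68 sum_balances=41
After txn 2: dr=21 cr=21 sum_balances=41
After txn 3: dr=231 cr=231 sum_balances=41
After txn 4: dr=407 cr=407 sum_balances=41
After txn 5: dr=361 cr=361 sum_balances=41
After txn 6: dr=473 cr=473 sum_balances=41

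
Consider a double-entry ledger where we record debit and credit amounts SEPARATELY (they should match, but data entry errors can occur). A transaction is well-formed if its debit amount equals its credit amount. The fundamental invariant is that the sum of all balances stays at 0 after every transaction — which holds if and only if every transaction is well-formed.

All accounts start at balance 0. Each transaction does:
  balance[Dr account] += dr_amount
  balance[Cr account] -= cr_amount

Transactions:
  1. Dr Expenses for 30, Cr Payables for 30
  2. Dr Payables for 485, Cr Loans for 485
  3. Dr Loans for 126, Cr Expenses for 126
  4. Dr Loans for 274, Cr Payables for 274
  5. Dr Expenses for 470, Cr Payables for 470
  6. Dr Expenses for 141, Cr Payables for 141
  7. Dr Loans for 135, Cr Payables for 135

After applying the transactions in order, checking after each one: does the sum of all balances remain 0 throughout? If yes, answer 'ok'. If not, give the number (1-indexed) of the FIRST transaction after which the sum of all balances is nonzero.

After txn 1: dr=30 cr=30 sum_balances=0
After txn 2: dr=485 cr=485 sum_balances=0
After txn 3: dr=126 cr=126 sum_balances=0
After txn 4: dr=274 cr=274 sum_balances=0
After txn 5: dr=470 cr=470 sum_balances=0
After txn 6: dr=141 cr=141 sum_balances=0
After txn 7: dr=135 cr=135 sum_balances=0

Answer: ok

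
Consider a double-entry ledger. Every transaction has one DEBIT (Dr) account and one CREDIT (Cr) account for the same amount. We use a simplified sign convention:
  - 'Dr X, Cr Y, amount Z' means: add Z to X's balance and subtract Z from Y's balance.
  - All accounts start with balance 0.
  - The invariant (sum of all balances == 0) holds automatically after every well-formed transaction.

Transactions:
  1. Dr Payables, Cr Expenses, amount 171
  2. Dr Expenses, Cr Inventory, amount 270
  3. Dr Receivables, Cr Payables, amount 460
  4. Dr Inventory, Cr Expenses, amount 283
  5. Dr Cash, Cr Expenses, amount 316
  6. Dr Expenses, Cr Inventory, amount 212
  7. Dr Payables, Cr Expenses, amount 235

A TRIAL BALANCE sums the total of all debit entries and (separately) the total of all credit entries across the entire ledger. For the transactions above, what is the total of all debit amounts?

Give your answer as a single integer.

Txn 1: debit+=171
Txn 2: debit+=270
Txn 3: debit+=460
Txn 4: debit+=283
Txn 5: debit+=316
Txn 6: debit+=212
Txn 7: debit+=235
Total debits = 1947

Answer: 1947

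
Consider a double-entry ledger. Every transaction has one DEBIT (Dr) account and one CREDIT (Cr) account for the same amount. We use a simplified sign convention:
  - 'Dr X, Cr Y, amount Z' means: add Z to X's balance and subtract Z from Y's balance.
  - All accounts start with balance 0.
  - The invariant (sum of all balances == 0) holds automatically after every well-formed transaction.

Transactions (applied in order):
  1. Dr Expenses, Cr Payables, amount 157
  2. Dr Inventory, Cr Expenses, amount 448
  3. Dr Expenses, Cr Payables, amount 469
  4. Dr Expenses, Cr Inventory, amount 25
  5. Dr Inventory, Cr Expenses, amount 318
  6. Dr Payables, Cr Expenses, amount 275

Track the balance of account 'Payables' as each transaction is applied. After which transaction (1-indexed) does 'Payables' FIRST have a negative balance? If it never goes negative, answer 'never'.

After txn 1: Payables=-157

Answer: 1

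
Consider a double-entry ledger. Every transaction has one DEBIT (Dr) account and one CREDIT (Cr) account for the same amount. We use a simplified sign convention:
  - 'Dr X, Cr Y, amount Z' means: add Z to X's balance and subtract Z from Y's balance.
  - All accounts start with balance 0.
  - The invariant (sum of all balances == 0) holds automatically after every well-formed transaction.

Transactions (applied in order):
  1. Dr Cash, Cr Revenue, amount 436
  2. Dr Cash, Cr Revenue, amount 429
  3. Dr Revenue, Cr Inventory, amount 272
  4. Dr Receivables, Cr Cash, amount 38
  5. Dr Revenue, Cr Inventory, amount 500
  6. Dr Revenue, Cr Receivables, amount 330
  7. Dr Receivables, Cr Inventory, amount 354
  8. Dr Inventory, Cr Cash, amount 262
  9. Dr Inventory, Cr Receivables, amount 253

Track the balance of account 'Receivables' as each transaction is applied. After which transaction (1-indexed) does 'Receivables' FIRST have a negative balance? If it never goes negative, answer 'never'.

After txn 1: Receivables=0
After txn 2: Receivables=0
After txn 3: Receivables=0
After txn 4: Receivables=38
After txn 5: Receivables=38
After txn 6: Receivables=-292

Answer: 6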